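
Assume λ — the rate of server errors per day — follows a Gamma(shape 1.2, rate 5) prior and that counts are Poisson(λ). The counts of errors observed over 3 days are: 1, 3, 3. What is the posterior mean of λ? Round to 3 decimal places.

Posterior mean ≈ 1.025

Total count ∑xᵢ = 7 over n = 3 days.
Gamma is conjugate to the Poisson likelihood: posterior is Gamma(shape = 1.2+7 = 8.2, rate = 5+3 = 8).
E[λ | data] = 8.2/8 = 1.025.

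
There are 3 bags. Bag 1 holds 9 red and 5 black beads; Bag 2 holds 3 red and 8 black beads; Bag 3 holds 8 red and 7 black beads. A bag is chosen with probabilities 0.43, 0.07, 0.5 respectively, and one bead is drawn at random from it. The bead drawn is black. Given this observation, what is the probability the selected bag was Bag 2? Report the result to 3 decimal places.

Posterior probability ≈ 0.116

P(black|Bag 1) = 0.3571; P(black|Bag 2) = 0.7273; P(black|Bag 3) = 0.4667.
Prior × likelihood for each source: 0.43·0.3571=0.1536, 0.07·0.7273=0.05091, 0.5·0.4667=0.2333. Summing gives P(black) = 0.43781.
P(Bag 2 | black) = 0.05091 / 0.43781 = 0.116.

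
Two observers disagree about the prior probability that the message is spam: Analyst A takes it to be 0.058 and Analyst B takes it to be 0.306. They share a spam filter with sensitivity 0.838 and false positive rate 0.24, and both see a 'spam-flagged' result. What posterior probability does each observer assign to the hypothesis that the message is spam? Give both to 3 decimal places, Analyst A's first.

P('+'|H) = 0.838, P('+'|¬H) = 0.24.
Analyst A: numerator 0.838·0.058 = 0.048604; evidence = 0.048604+0.24·0.942 = 0.27468; posterior = 0.177.
Analyst B: numerator 0.838·0.306 = 0.25643; evidence = 0.25643+0.24·0.694 = 0.42299; posterior = 0.606.

Analyst A: 0.177; Analyst B: 0.606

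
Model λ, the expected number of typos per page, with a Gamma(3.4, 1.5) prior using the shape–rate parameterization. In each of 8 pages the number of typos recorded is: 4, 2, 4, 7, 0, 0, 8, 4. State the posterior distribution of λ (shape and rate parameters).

Posterior: Gamma(shape=32.4, rate=9.5)

The Poisson likelihood adds the total count to the shape and the number of exposure periods to the rate. Here ∑xᵢ = 29 and n = 8, so shape 3.4→32.4 and rate 1.5→9.5.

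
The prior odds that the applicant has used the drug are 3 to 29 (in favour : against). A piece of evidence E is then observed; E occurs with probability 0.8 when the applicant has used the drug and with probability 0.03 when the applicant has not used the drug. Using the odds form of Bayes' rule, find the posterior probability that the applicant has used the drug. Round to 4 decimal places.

Prior odds = 3/29 = 0.10345. In log-odds, ln(0.10345) = -2.2687.
Add log likelihood ratio: ln(26.667) = 3.2834.
Posterior log-odds = 1.0147, so posterior odds = exp(1.0147) = 2.7586. Converting, P(H|E) = 2.7586/3.7586 = 0.7339.

Posterior probability ≈ 0.7339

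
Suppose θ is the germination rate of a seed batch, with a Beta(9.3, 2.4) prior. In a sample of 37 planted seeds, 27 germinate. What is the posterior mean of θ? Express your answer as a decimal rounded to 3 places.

Posterior mean ≈ 0.745

Observing 27 successes and 10 failures updates Beta(9.3, 2.4) by adding the success and failure counts to the two shape parameters: α = 9.3+27 = 36.3, β = 2.4+10 = 12.4.
E[θ | data] = 36.3/(36.3+12.4) = 0.745.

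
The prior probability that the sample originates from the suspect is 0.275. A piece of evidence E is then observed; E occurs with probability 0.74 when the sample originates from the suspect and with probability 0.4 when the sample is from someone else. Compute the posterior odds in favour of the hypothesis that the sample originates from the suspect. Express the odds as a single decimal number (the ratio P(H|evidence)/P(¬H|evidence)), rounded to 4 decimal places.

Posterior odds ≈ 0.7017

Prior odds = 0.275/(1−0.275) = 0.37931. In log-odds, ln(0.37931) = -0.96940.
Add log likelihood ratio: ln(1.8500) = 0.61519.
Posterior log-odds = -0.35421, so posterior odds = exp(-0.35421) = 0.70172.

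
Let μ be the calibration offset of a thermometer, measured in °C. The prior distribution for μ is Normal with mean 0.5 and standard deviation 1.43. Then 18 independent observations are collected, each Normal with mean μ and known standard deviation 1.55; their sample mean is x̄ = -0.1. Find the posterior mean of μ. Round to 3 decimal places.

With known σ, the Normal prior is conjugate. Weight on the data is w = (n/σ²)/(n/σ² + 1/τ₀²) = 7.49220/(7.49220+0.489021) = 0.93873.
Posterior mean = w·x̄ + (1−w)·μ₀ = 0.93873·-0.1 + 0.061272·0.5 = -0.063.

Posterior mean ≈ -0.063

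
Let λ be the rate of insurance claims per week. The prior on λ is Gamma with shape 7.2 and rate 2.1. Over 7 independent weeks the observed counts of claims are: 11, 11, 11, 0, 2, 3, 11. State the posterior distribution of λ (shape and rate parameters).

Posterior: Gamma(shape=56.2, rate=9.1)

Total count ∑xᵢ = 49 over n = 7 weeks.
Gamma is conjugate to the Poisson likelihood: posterior is Gamma(shape = 7.2+49 = 56.2, rate = 2.1+7 = 9.1).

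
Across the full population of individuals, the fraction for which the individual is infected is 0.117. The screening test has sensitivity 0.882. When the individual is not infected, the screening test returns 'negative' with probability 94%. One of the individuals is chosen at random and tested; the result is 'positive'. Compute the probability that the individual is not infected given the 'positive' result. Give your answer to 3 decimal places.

Write H for 'the individual is infected'. Prior odds H:¬H = 0.117/0.883 = 0.13250. For the 'positive' outcome, the likelihood ratio is 0.882/0.06 = 14.700.
Posterior odds = 0.13250 × 14.700 = 1.9478, so P(H|E) = 1.9478/(1+1.9478) = 0.661. Then P(¬H|E) = 1 − 0.661 = 0.339.

P(¬H | E) ≈ 0.339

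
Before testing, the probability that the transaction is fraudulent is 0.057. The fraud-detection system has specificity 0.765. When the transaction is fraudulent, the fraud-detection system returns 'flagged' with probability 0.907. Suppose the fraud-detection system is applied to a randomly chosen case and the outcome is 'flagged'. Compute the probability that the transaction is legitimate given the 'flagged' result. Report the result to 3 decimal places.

Write H for 'the transaction is fraudulent'. Prior odds H:¬H = 0.057/0.943 = 0.060445. For the 'flagged' outcome, the likelihood ratio is 0.907/0.235 = 3.8596.
Posterior odds = 0.060445 × 3.8596 = 0.23329, so P(H|E) = 0.23329/(1+0.23329) = 0.189. Then P(¬H|E) = 1 − 0.189 = 0.811.

P(¬H | E) ≈ 0.811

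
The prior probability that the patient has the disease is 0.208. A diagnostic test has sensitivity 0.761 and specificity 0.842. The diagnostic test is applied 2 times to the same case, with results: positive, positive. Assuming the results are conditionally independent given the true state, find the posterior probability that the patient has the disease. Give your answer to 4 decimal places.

Posterior P(H) ≈ 0.8590

Let H be the event that the patient has the disease; start with P(H) = 0.208. P('positive'|H) = 0.761, P('positive'|¬H) = 0.158.
Update on result 1 ('positive'): P(H) ← 0.761·0.2080 / (0.761·0.2080 + 0.158·0.7920) = 0.15829/0.28342 = 0.5585.
Update on result 2 ('positive'): P(H) ← 0.761·0.5585 / (0.761·0.5585 + 0.158·0.4415) = 0.42501/0.49477 = 0.8590.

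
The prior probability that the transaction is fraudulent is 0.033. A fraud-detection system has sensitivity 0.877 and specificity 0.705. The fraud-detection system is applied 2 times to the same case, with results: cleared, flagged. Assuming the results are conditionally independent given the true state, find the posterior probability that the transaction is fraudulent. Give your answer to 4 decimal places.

Posterior P(H) ≈ 0.0174

With H the event that the transaction is fraudulent, the joint likelihood of the observed sequence is P(data|H) = 0.123·0.877 = 0.10787 and P(data|¬H) = 0.705·0.295 = 0.20797.
Bayes: P(H|data) = 0.033·0.10787 / (0.033·0.10787 + 0.967·0.20797) = 0.0035597/0.20467 = 0.0174.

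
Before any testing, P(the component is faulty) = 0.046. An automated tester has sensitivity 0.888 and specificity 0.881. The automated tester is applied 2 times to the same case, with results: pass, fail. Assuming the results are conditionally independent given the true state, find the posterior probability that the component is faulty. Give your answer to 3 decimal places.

Posterior P(H) ≈ 0.044

Let H be the event that the component is faulty; start with P(H) = 0.046. P('fail'|H) = 0.888, P('fail'|¬H) = 0.119.
Update on result 1 ('pass'): P(H) ← 0.112·0.0460 / (0.112·0.0460 + 0.881·0.9540) = 0.0051520/0.84563 = 0.0061.
Update on result 2 ('fail'): P(H) ← 0.888·0.0061 / (0.888·0.0061 + 0.119·0.9939) = 0.0054102/0.12369 = 0.0437.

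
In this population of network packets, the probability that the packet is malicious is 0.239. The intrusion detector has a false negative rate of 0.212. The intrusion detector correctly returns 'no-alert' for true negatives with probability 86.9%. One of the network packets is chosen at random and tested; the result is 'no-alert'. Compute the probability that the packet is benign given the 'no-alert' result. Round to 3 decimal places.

P(¬H | E) ≈ 0.929

Let H be the event that the packet is malicious. P(H) = 0.239, so P(¬H) = 0.761. With E the 'no-alert' result, P(E|H) = 0.212 and P(E|¬H) = 0.869.
P(E) = 0.212·0.239 + 0.869·0.761 = 0.050668 + 0.66131 = 0.71198.
By Bayes' theorem, P(H|E) = 0.050668 / 0.71198 = 0.071. Hence P(¬H|E) = 1 − 0.071 = 0.929.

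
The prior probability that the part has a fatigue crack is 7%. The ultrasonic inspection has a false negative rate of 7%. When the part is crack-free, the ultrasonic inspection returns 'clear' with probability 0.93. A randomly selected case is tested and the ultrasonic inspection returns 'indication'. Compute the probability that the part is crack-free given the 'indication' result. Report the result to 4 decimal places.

P(¬H | E) ≈ 0.5000

Let H be the event that the part has a fatigue crack. P(H) = 0.07, so P(¬H) = 0.93. With E the 'indication' result, P(E|H) = 0.93 and P(E|¬H) = 0.07.
P(E) = 0.93·0.07 + 0.07·0.93 = 0.065100 + 0.065100 = 0.13020.
By Bayes' theorem, P(H|E) = 0.065100 / 0.13020 = 0.5000. Hence P(¬H|E) = 1 − 0.5000 = 0.5000.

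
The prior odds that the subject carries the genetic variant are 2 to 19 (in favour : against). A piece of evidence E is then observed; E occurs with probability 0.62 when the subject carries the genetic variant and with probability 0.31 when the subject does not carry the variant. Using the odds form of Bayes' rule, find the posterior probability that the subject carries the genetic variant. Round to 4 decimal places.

Prior odds = 2/19 = 0.10526.
Likelihood ratio for E = 0.62/0.31 = 2.0000.
Posterior odds = prior odds × LR = 0.21053.
Posterior probability = odds/(1+odds) = 0.21053/1.2105 = 0.1739.

Posterior probability ≈ 0.1739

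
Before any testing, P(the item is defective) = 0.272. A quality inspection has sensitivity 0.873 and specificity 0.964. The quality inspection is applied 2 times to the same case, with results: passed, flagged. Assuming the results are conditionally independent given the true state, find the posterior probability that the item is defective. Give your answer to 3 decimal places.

Let H be the event that the item is defective; start with P(H) = 0.272. P('flagged'|H) = 0.873, P('flagged'|¬H) = 0.036.
Update on result 1 ('passed'): P(H) ← 0.127·0.2720 / (0.127·0.2720 + 0.964·0.7280) = 0.034544/0.73634 = 0.0469.
Update on result 2 ('flagged'): P(H) ← 0.873·0.0469 / (0.873·0.0469 + 0.036·0.9531) = 0.040955/0.075266 = 0.5441.

Posterior P(H) ≈ 0.544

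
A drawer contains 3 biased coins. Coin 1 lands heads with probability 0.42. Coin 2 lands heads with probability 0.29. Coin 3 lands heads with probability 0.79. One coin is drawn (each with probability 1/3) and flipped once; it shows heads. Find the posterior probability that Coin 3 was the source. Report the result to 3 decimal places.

Posterior probability ≈ 0.527

Tabulate prior·likelihood by source: [1] prior 0.333333, lik 0.42, product 0.1400; [2] prior 0.333333, lik 0.29, product 0.09667; [3] prior 0.333333, lik 0.79, product 0.2633.
Normalizing constant = 0.50000; the posterior for Coin 3 is its product over the sum, 0.2633/0.50000 = 0.527.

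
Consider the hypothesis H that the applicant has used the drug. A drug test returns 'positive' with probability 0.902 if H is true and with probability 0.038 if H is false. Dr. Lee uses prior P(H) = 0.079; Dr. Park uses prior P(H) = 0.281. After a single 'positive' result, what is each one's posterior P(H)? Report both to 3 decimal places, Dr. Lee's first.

The likelihood ratio for a 'positive' result is 0.902/0.038 = 23.737.
Dr. Lee: prior odds 0.079/0.921 = 0.085776; posterior odds 2.0361; posterior probability 0.671.
Dr. Park: prior odds 0.281/0.719 = 0.39082; posterior odds 9.2768; posterior probability 0.903.

Dr. Lee: 0.671; Dr. Park: 0.903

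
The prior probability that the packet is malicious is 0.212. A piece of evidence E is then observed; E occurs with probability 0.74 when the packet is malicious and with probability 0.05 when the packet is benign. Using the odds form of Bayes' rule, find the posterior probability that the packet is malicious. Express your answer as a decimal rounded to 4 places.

Prior odds = 0.212/(1−0.212) = 0.26904. In log-odds, ln(0.26904) = -1.3129.
Add log likelihood ratio: ln(14.800) = 2.6946.
Posterior log-odds = 1.3817, so posterior odds = exp(1.3817) = 3.9817. Converting, P(H|E) = 3.9817/4.9817 = 0.7993.

Posterior probability ≈ 0.7993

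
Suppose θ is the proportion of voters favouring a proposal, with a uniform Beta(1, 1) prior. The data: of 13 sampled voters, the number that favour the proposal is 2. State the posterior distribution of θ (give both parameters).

Posterior: Beta(3, 12)

Observing 2 successes and 11 failures updates Beta(1, 1) by adding the success and failure counts to the two shape parameters: α = 1+2 = 3, β = 1+11 = 12.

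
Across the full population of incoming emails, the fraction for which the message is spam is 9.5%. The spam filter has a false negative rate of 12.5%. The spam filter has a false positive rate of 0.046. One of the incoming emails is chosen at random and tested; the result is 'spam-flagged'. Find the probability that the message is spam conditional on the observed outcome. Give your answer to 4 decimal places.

P(H | E) ≈ 0.6663

Let H be the event that the message is spam. P(H) = 0.095, so P(¬H) = 0.905. With E the 'spam-flagged' result, P(E|H) = 0.875 and P(E|¬H) = 0.046.
P(E) = 0.875·0.095 + 0.046·0.905 = 0.083125 + 0.041630 = 0.12476.
By Bayes' theorem, P(H|E) = 0.083125 / 0.12476 = 0.6663.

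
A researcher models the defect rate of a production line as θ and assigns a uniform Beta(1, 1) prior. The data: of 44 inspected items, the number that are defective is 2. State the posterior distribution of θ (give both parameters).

Observing 2 successes and 42 failures updates Beta(1, 1) by adding the success and failure counts to the two shape parameters: α = 1+2 = 3, β = 1+42 = 43.

Posterior: Beta(3, 43)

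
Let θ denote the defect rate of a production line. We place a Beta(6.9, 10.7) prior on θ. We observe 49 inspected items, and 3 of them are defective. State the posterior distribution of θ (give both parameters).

The binomial likelihood is conjugate to the Beta prior: with 3 successes and 46 failures, the posterior is Beta(6.9+3, 10.7+46) = Beta(9.9, 56.7).

Posterior: Beta(9.9, 56.7)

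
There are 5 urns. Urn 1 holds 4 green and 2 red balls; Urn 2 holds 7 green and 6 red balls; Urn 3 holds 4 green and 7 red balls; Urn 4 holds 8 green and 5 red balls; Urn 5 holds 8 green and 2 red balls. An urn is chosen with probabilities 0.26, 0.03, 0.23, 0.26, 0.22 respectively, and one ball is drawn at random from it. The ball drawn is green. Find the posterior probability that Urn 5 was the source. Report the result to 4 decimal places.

P(green|Urn 1) = 0.6667; P(green|Urn 2) = 0.5385; P(green|Urn 3) = 0.3636; P(green|Urn 4) = 0.6154; P(green|Urn 5) = 0.8.
Prior × likelihood for each source: 0.26·0.6667=0.1733, 0.03·0.5385=0.01615, 0.23·0.3636=0.08364, 0.26·0.6154=0.1600, 0.22·0.8=0.1760. Summing gives P(green) = 0.60912.
P(Urn 5 | green) = 0.1760 / 0.60912 = 0.2889.

Posterior probability ≈ 0.2889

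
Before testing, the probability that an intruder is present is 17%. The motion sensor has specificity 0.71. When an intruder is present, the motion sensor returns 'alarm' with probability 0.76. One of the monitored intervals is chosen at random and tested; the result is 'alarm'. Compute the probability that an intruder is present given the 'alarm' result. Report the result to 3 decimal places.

P(H | E) ≈ 0.349

Write H for 'an intruder is present'. Prior odds H:¬H = 0.17/0.83 = 0.20482. For the 'alarm' outcome, the likelihood ratio is 0.76/0.29 = 2.6207.
Posterior odds = 0.20482 × 2.6207 = 0.53677, so P(H|E) = 0.53677/(1+0.53677) = 0.349.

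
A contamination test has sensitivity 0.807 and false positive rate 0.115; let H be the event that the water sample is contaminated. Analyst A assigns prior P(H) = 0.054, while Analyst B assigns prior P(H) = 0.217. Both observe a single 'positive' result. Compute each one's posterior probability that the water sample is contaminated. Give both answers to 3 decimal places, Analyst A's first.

The likelihood ratio for a 'positive' result is 0.807/0.115 = 7.0174.
Analyst A: prior odds 0.054/0.946 = 0.057082; posterior odds 0.40057; posterior probability 0.286.
Analyst B: prior odds 0.217/0.783 = 0.27714; posterior odds 1.9448; posterior probability 0.660.

Analyst A: 0.286; Analyst B: 0.660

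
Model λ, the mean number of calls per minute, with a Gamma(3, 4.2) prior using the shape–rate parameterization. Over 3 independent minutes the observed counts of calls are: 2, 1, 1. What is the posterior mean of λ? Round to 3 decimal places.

Posterior mean ≈ 0.972

Total count ∑xᵢ = 4 over n = 3 minutes.
Gamma is conjugate to the Poisson likelihood: posterior is Gamma(shape = 3+4 = 7, rate = 4.2+3 = 7.2).
Posterior mean = shape/rate = 7/7.2 = 0.972.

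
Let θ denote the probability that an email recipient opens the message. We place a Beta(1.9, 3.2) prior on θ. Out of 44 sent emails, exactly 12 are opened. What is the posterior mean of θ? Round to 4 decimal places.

The binomial likelihood is conjugate to the Beta prior: with 12 successes and 32 failures, the posterior is Beta(1.9+12, 3.2+32) = Beta(13.9, 35.2).
E[θ | data] = 13.9/(13.9+35.2) = 0.2831.

Posterior mean ≈ 0.2831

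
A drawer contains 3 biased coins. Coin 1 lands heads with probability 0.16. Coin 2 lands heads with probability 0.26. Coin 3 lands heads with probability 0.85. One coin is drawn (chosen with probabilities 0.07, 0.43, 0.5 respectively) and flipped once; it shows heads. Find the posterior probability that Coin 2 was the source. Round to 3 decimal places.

Posterior probability ≈ 0.204

Tabulate prior·likelihood by source: [1] prior 0.07, lik 0.16, product 0.01120; [2] prior 0.43, lik 0.26, product 0.1118; [3] prior 0.5, lik 0.85, product 0.4250.
Normalizing constant = 0.54800; the posterior for Coin 2 is its product over the sum, 0.1118/0.54800 = 0.204.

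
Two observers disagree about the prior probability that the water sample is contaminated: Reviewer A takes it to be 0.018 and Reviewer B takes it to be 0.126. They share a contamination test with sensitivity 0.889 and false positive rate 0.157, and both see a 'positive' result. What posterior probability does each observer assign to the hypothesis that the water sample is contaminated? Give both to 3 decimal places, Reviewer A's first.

Reviewer A: 0.094; Reviewer B: 0.449

The likelihood ratio for a 'positive' result is 0.889/0.157 = 5.6624.
Reviewer A: prior odds 0.018/0.982 = 0.018330; posterior odds 0.10379; posterior probability 0.094.
Reviewer B: prior odds 0.126/0.874 = 0.14416; posterior odds 0.81632; posterior probability 0.449.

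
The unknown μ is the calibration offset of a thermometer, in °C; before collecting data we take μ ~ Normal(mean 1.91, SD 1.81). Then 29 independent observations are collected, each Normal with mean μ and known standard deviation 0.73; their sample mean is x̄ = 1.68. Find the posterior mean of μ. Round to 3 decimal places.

Prior precision 1/τ₀² = 1/1.81² = 0.305241; data precision n/σ² = 29/0.73² = 54.4192.
Posterior precision = 0.305241 + 54.4192 = 54.7245.
Posterior mean = (0.305241·1.91 + 54.4192·1.68) / 54.7245 = 1.681.

Posterior mean ≈ 1.681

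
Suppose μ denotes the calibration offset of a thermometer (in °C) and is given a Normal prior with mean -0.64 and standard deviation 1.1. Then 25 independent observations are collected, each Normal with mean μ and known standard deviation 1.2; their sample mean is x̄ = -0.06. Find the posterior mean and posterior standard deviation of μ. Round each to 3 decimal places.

Posterior mean ≈ -0.086; posterior SD ≈ 0.234

Prior precision 1/τ₀² = 1/1.1² = 0.826446; data precision n/σ² = 25/1.2² = 17.3611.
Posterior precision = 0.826446 + 17.3611 = 18.1876, giving posterior SD = 1/√18.1876 = 0.234.
Posterior mean = (0.826446·-0.64 + 17.3611·-0.06) / 18.1876 = -0.086.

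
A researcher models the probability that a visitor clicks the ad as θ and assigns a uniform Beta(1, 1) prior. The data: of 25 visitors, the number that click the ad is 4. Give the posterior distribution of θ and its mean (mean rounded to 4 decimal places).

Observing 4 successes and 21 failures updates Beta(1, 1) by adding the success and failure counts to the two shape parameters: α = 1+4 = 5, β = 1+21 = 22.
Posterior mean = α/(α+β) = 5/27 = 0.1852.

Posterior: Beta(5, 22); mean ≈ 0.1852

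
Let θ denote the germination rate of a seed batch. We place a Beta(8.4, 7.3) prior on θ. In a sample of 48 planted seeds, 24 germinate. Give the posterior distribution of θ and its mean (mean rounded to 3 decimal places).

The binomial likelihood is conjugate to the Beta prior: with 24 successes and 24 failures, the posterior is Beta(8.4+24, 7.3+24) = Beta(32.4, 31.3).
Posterior mean = α/(α+β) = 32.4/63.7 = 0.509.

Posterior: Beta(32.4, 31.3); mean ≈ 0.509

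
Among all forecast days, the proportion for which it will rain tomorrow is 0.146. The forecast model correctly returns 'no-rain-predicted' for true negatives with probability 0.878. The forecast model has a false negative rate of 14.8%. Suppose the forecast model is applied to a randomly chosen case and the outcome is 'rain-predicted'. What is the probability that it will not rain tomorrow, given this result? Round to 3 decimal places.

Write H for 'it will rain tomorrow'. Prior odds H:¬H = 0.146/0.854 = 0.17096. For the 'rain-predicted' outcome, the likelihood ratio is 0.852/0.122 = 6.9836.
Posterior odds = 0.17096 × 6.9836 = 1.1939, so P(H|E) = 1.1939/(1+1.1939) = 0.544. Then P(¬H|E) = 1 − 0.544 = 0.456.

P(¬H | E) ≈ 0.456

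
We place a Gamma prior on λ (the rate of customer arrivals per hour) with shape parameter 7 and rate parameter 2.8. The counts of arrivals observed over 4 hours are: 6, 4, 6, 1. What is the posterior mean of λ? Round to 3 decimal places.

Posterior mean ≈ 3.529

The Poisson likelihood adds the total count to the shape and the number of exposure periods to the rate. Here ∑xᵢ = 17 and n = 4, so shape 7→24 and rate 2.8→6.8.
E[λ | data] = 24/6.8 = 3.529.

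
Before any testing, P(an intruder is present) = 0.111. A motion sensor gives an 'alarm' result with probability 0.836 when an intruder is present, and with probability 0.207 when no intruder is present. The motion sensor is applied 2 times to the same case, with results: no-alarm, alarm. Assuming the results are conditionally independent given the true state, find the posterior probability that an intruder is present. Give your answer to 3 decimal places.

Let H be the event that an intruder is present; start with P(H) = 0.111. P('alarm'|H) = 0.836, P('alarm'|¬H) = 0.207.
Update on result 1 ('no-alarm'): P(H) ← 0.164·0.1110 / (0.164·0.1110 + 0.793·0.8890) = 0.018204/0.72318 = 0.0252.
Update on result 2 ('alarm'): P(H) ← 0.836·0.0252 / (0.836·0.0252 + 0.207·0.9748) = 0.021044/0.22283 = 0.0944.

Posterior P(H) ≈ 0.094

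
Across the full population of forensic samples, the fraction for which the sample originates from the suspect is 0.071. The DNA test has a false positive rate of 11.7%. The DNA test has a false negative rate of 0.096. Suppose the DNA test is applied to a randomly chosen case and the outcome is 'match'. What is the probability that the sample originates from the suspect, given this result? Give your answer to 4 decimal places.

P(H | E) ≈ 0.3713

Write H for 'the sample originates from the suspect'. Prior odds H:¬H = 0.071/0.929 = 0.076426. For the 'match' outcome, the likelihood ratio is 0.904/0.117 = 7.7265.
Posterior odds = 0.076426 × 7.7265 = 0.59051, so P(H|E) = 0.59051/(1+0.59051) = 0.3713.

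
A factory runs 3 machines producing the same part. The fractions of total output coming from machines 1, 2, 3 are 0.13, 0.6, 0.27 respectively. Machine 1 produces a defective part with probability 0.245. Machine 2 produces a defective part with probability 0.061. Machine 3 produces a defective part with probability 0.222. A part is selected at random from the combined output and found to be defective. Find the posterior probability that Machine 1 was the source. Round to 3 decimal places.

P(defective|M1) = 0.245; P(defective|M2) = 0.061; P(defective|M3) = 0.222.
Prior × likelihood for each source: 0.13·0.245=0.03185, 0.6·0.061=0.03660, 0.27·0.222=0.05994. Summing gives P(defective) = 0.12839.
P(Machine 1 | defective) = 0.03185 / 0.12839 = 0.248.

Posterior probability ≈ 0.248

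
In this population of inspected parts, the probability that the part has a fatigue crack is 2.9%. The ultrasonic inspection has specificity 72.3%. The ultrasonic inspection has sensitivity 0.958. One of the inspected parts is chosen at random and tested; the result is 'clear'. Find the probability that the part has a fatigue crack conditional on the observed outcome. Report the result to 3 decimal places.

Write H for 'the part has a fatigue crack'. Prior odds H:¬H = 0.029/0.971 = 0.029866. For the 'clear' outcome, the likelihood ratio is 0.042/0.723 = 0.058091.
Posterior odds = 0.029866 × 0.058091 = 0.0017350, so P(H|E) = 0.0017350/(1+0.0017350) = 0.002.

P(H | E) ≈ 0.002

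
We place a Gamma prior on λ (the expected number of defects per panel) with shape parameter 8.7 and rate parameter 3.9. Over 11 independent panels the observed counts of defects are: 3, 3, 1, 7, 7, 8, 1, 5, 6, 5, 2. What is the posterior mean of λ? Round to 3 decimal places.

The Poisson likelihood adds the total count to the shape and the number of exposure periods to the rate. Here ∑xᵢ = 48 and n = 11, so shape 8.7→56.7 and rate 3.9→14.9.
Posterior mean = shape/rate = 56.7/14.9 = 3.805.

Posterior mean ≈ 3.805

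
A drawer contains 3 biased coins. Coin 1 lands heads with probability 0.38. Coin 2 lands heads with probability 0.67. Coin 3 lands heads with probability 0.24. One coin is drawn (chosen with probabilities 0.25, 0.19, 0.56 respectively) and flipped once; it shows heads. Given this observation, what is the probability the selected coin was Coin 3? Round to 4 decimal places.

Tabulate prior·likelihood by source: [1] prior 0.25, lik 0.38, product 0.09500; [2] prior 0.19, lik 0.67, product 0.1273; [3] prior 0.56, lik 0.24, product 0.1344.
Normalizing constant = 0.35670; the posterior for Coin 3 is its product over the sum, 0.1344/0.35670 = 0.3768.

Posterior probability ≈ 0.3768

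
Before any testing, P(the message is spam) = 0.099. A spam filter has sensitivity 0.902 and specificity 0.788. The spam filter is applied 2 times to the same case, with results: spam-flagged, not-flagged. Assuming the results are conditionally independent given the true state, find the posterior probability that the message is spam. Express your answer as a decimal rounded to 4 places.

With H the event that the message is spam, the joint likelihood of the observed sequence is P(data|H) = 0.902·0.098 = 0.088396 and P(data|¬H) = 0.212·0.788 = 0.16706.
Bayes: P(H|data) = 0.099·0.088396 / (0.099·0.088396 + 0.901·0.16706) = 0.0087512/0.15927 = 0.0549.

Posterior P(H) ≈ 0.0549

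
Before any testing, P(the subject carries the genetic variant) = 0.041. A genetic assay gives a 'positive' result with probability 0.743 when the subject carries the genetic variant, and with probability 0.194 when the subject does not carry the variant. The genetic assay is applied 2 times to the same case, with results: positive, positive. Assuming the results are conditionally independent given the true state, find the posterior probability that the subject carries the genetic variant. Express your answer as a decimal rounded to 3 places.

Let H be the event that the subject carries the genetic variant; start with P(H) = 0.041. P('positive'|H) = 0.743, P('positive'|¬H) = 0.194.
Update on result 1 ('positive'): P(H) ← 0.743·0.0410 / (0.743·0.0410 + 0.194·0.9590) = 0.030463/0.21651 = 0.1407.
Update on result 2 ('positive'): P(H) ← 0.743·0.1407 / (0.743·0.1407 + 0.194·0.8593) = 0.10454/0.27124 = 0.3854.

Posterior P(H) ≈ 0.385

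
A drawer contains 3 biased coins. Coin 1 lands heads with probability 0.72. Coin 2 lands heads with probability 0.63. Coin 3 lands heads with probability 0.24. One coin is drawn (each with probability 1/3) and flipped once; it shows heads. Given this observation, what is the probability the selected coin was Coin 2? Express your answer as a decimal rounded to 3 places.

Posterior probability ≈ 0.396

Tabulate prior·likelihood by source: [1] prior 0.333333, lik 0.72, product 0.2400; [2] prior 0.333333, lik 0.63, product 0.2100; [3] prior 0.333333, lik 0.24, product 0.08000.
Normalizing constant = 0.53000; the posterior for Coin 2 is its product over the sum, 0.2100/0.53000 = 0.396.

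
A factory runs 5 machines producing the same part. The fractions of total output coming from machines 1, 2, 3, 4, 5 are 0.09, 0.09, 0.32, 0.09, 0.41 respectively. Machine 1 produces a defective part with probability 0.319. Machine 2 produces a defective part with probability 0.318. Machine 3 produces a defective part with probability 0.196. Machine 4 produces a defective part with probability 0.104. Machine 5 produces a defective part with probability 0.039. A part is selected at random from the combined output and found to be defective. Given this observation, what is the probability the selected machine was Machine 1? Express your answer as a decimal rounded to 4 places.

Posterior probability ≈ 0.1975

P(defective|M1) = 0.319; P(defective|M2) = 0.318; P(defective|M3) = 0.196; P(defective|M4) = 0.104; P(defective|M5) = 0.039.
Prior × likelihood for each source: 0.09·0.319=0.02871, 0.09·0.318=0.02862, 0.32·0.196=0.06272, 0.09·0.104=0.009360, 0.41·0.039=0.01599. Summing gives P(defective) = 0.14540.
P(Machine 1 | defective) = 0.02871 / 0.14540 = 0.1975.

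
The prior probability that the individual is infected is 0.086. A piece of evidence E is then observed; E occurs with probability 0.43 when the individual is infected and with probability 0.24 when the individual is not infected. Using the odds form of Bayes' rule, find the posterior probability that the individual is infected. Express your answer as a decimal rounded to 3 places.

Posterior probability ≈ 0.144

Prior odds = 0.086/(1−0.086) = 0.094092.
Likelihood ratio for E = 0.43/0.24 = 1.7917.
Posterior odds = prior odds × LR = 0.16858.
Posterior probability = odds/(1+odds) = 0.16858/1.1686 = 0.144.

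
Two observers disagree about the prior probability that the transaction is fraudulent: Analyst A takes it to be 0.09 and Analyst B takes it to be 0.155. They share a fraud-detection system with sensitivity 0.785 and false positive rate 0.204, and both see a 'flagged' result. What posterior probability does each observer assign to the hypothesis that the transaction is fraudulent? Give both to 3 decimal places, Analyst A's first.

P('+'|H) = 0.785, P('+'|¬H) = 0.204.
Analyst A: numerator 0.785·0.09 = 0.070650; evidence = 0.070650+0.204·0.91 = 0.25629; posterior = 0.276.
Analyst B: numerator 0.785·0.155 = 0.12168; evidence = 0.12168+0.204·0.845 = 0.29405; posterior = 0.414.

Analyst A: 0.276; Analyst B: 0.414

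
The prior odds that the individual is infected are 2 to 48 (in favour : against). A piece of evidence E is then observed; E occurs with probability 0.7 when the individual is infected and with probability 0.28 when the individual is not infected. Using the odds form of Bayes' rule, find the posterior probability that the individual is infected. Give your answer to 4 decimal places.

Prior odds = 2/48 = 0.041667. In log-odds, ln(0.041667) = -3.1781.
Add log likelihood ratio: ln(2.5000) = 0.91629.
Posterior log-odds = -2.2618, so posterior odds = exp(-2.2618) = 0.10417. Converting, P(H|E) = 0.10417/1.1042 = 0.0943.

Posterior probability ≈ 0.0943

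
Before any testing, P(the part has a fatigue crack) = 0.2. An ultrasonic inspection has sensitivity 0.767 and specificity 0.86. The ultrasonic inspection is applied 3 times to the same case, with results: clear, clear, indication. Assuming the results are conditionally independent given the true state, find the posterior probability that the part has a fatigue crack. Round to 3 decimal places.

Posterior P(H) ≈ 0.091

With H the event that the part has a fatigue crack, the joint likelihood of the observed sequence is P(data|H) = 0.233·0.233·0.767 = 0.041640 and P(data|¬H) = 0.86·0.86·0.14 = 0.10354.
Bayes: P(H|data) = 0.2·0.041640 / (0.2·0.041640 + 0.8·0.10354) = 0.0083279/0.091163 = 0.0914.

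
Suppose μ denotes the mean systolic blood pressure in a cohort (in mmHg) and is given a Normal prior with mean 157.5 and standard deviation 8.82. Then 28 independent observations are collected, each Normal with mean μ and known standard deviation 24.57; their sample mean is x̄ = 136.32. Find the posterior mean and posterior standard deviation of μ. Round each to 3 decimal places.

Prior precision 1/τ₀² = 1/8.82² = 0.0128547; data precision n/σ² = 28/24.57² = 0.0463818.
Posterior precision = 0.0128547 + 0.0463818 = 0.0592365, giving posterior SD = 1/√0.0592365 = 4.109.
Posterior mean = (0.0128547·157.5 + 0.0463818·136.32) / 0.0592365 = 140.916.

Posterior mean ≈ 140.916; posterior SD ≈ 4.109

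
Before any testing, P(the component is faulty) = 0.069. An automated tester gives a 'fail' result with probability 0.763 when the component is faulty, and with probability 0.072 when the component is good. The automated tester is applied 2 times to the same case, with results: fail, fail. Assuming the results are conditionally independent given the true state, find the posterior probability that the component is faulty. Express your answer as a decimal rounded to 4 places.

Posterior P(H) ≈ 0.8927

With H the event that the component is faulty, the joint likelihood of the observed sequence is P(data|H) = 0.763·0.763 = 0.58217 and P(data|¬H) = 0.072·0.072 = 0.0051840.
Bayes: P(H|data) = 0.069·0.58217 / (0.069·0.58217 + 0.931·0.0051840) = 0.040170/0.044996 = 0.8927.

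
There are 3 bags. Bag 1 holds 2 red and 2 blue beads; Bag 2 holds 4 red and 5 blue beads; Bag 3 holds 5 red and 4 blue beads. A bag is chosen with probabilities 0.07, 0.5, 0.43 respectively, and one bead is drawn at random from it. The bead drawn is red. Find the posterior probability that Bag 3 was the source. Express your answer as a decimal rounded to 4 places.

P(red|Bag 1) = 0.5; P(red|Bag 2) = 0.4444; P(red|Bag 3) = 0.5556.
Prior × likelihood for each source: 0.07·0.5=0.03500, 0.5·0.4444=0.2222, 0.43·0.5556=0.2389. Summing gives P(red) = 0.49611.
P(Bag 3 | red) = 0.2389 / 0.49611 = 0.4815.

Posterior probability ≈ 0.4815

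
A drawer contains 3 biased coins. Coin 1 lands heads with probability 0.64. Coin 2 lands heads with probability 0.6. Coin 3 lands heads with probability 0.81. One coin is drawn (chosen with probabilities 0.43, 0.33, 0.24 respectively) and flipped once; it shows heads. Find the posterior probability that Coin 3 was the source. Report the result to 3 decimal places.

P(heads|C1) = 0.64; P(heads|C2) = 0.6; P(heads|C3) = 0.81.
Prior × likelihood for each source: 0.43·0.64=0.2752, 0.33·0.6=0.1980, 0.24·0.81=0.1944. Summing gives P(heads) = 0.66760.
P(Coin 3 | heads) = 0.1944 / 0.66760 = 0.291.

Posterior probability ≈ 0.291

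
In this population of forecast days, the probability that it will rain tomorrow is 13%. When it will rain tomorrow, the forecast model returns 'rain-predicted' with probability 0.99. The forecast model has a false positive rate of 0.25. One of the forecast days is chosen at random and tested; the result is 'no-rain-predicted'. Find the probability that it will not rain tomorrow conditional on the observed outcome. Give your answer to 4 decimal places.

Let H be the event that it will rain tomorrow. P(H) = 0.13, so P(¬H) = 0.87. With E the 'no-rain-predicted' result, P(E|H) = 0.01 and P(E|¬H) = 0.75.
P(E) = 0.01·0.13 + 0.75·0.87 = 0.0013000 + 0.65250 = 0.65380.
By Bayes' theorem, P(H|E) = 0.0013000 / 0.65380 = 0.0020. Hence P(¬H|E) = 1 − 0.0020 = 0.9980.

P(¬H | E) ≈ 0.9980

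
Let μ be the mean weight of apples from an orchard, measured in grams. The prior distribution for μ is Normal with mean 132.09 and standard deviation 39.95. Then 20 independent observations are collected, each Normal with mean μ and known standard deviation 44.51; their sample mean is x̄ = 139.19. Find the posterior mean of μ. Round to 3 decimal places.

Posterior mean ≈ 138.775

With known σ, the Normal prior is conjugate. Weight on the data is w = (n/σ²)/(n/σ² + 1/τ₀²) = 0.0100952/(0.0100952+0.00062657) = 0.94156.
Posterior mean = w·x̄ + (1−w)·μ₀ = 0.94156·139.19 + 0.058439·132.09 = 138.775.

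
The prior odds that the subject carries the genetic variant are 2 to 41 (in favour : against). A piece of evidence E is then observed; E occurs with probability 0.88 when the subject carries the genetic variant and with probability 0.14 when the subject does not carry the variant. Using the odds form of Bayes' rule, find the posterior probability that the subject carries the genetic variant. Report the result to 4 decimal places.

Posterior probability ≈ 0.2347

Prior odds = 2/41 = 0.048780.
Likelihood ratio for E = 0.88/0.14 = 6.2857.
Posterior odds = prior odds × LR = 0.30662.
Posterior probability = odds/(1+odds) = 0.30662/1.3066 = 0.2347.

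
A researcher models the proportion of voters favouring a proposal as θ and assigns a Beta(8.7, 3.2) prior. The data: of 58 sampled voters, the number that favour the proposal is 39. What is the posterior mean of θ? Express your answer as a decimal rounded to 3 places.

Posterior mean ≈ 0.682

Observing 39 successes and 19 failures updates Beta(8.7, 3.2) by adding the success and failure counts to the two shape parameters: α = 8.7+39 = 47.7, β = 3.2+19 = 22.2.
E[θ | data] = 47.7/(47.7+22.2) = 0.682.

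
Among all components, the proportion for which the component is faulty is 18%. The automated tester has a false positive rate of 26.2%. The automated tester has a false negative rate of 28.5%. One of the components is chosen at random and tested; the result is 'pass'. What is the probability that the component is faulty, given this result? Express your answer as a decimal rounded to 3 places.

P(H | E) ≈ 0.078

Let H be the event that the component is faulty. P(H) = 0.18, so P(¬H) = 0.82. With E the 'pass' result, P(E|H) = 0.285 and P(E|¬H) = 0.738.
P(E) = 0.285·0.18 + 0.738·0.82 = 0.051300 + 0.60516 = 0.65646.
By Bayes' theorem, P(H|E) = 0.051300 / 0.65646 = 0.078.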